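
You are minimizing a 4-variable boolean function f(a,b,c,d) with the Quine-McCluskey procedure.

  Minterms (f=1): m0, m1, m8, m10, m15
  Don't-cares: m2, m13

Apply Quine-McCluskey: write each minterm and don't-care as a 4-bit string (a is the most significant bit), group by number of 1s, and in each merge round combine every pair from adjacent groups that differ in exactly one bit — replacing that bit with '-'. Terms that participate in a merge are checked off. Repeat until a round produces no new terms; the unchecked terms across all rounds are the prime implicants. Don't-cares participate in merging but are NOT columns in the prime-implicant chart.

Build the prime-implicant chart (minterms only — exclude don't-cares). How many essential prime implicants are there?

Round 0: 0000✓ 0001✓ 0010✓ 1000✓ 1010✓ 1101✓ 1111✓
Round 1: -000✓ -010✓ 00-0✓ 000- 10-0✓ 11-1
Round 2: -0-0
PIs = {-0-0, 000-, 11-1}
Coverage chart:
  m0: -0-0,000-
  m1: 000- ←essential
  m8: -0-0 ←essential
  m10: -0-0 ←essential
  m15: 11-1 ←essential
Essential: -0-0, 000-, 11-1

3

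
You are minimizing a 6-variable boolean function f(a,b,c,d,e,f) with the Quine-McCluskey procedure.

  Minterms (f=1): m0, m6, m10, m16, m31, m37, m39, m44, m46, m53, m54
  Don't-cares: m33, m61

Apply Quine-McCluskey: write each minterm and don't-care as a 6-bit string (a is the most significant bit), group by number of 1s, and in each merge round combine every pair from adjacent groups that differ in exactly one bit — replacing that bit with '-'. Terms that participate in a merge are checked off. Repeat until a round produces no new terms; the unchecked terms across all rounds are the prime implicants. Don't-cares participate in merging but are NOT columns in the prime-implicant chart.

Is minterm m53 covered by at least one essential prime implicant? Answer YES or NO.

NO

Round 0: 000000✓ 000110 001010 010000✓ 011111 100001✓ 100101✓ 100111✓ 101100✓ 101110✓ 110101✓ 110110 111101✓
Round 1: 0-0000 1-0101 100-01 1001-1 1011-0 11-101
PIs = {0-0000, 000110, 001010, 011111, 1-0101, 100-01, 1001-1, 1011-0, 11-101, 110110}
Coverage chart:
  m0: 0-0000 ←essential
  m6: 000110 ←essential
  m10: 001010 ←essential
  m16: 0-0000 ←essential
  m31: 011111 ←essential
  m37: 1-0101,100-01,1001-1
  m39: 1001-1 ←essential
  m44: 1011-0 ←essential
  m46: 1011-0 ←essential
  m53: 1-0101,11-101
  m54: 110110 ←essential
Essential: 0-0000, 000110, 001010, 011111, 1001-1, 1011-0, 110110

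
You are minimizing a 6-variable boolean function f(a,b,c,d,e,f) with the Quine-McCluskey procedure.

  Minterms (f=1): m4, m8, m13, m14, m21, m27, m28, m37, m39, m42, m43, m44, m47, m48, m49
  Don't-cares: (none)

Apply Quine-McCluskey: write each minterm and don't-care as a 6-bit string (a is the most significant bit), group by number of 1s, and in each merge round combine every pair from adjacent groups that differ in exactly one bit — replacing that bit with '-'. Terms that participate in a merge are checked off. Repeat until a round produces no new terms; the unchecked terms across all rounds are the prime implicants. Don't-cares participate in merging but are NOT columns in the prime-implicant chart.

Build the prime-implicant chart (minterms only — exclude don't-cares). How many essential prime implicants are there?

11

size-2^0 implicants → 000100  001000  001101  001110  010101  011011  011100  100101(✓)  100111(✓)  101010(✓)  101011(✓)  101100  101111(✓)  110000(✓)  110001(✓)
size-2^1 implicants → 10-111  1001-1  101-11  10101-  11000-
Unchecked terms (primes): 000100, 001000, 001101, 001110, 010101, 011011, 011100, 10-111, 1001-1, 101-11, 10101-, 101100, 11000-
Minterm coverage:
  m4 ⊆ 000100 [E]
  m8 ⊆ 001000 [E]
  m13 ⊆ 001101 [E]
  m14 ⊆ 001110 [E]
  m21 ⊆ 010101 [E]
  m27 ⊆ 011011 [E]
  m28 ⊆ 011100 [E]
  m37 ⊆ 1001-1 [E]
  m39 ⊆ 10-111,1001-1
  m42 ⊆ 10101- [E]
  m43 ⊆ 101-11,10101-
  m44 ⊆ 101100 [E]
  m47 ⊆ 10-111,101-11
  m48 ⊆ 11000- [E]
  m49 ⊆ 11000- [E]
E = {000100, 001000, 001101, 001110, 010101, 011011, 011100, 1001-1, 10101-, 101100, 11000-}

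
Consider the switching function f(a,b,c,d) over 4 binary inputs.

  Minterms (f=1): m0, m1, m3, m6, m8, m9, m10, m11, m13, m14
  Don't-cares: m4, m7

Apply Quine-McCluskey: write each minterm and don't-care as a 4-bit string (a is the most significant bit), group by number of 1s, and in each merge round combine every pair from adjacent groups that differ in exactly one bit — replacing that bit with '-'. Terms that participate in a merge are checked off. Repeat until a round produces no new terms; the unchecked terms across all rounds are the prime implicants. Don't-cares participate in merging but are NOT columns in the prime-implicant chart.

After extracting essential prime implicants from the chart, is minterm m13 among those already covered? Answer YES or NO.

[col 0] 0000*, 0001*, 0011*, 0100*, 0110*, 0111*, 1000*, 1001*, 1010*, 1011*, 1101*, 1110*
[col 1] -000*, -001*, -011*, -110, 0-00, 0-11, 00-1*, 000-*, 01-0, 011-, 1-01, 1-10, 10-0*, 10-1*, 100-*, 101-*
[col 2] -0-1, -00-, 10--
Prime implicants: -0-1, -00-, -110, 0-00, 0-11, 01-0, 011-, 1-01, 1-10, 10--
PI chart (minterm → PIs covering it):
  0 | -00-,0-00
  1 | -0-1,-00-
  3 | -0-1,0-11
  6 | -110,01-0,011-
  8 | -00-,10--
  9 | -0-1,-00-,1-01,10--
  10 | 1-10,10--
  11 | -0-1,10--
  13 | 1-01  (sole → essential)
  14 | -110,1-10
Essential prime implicants: 1-01

YES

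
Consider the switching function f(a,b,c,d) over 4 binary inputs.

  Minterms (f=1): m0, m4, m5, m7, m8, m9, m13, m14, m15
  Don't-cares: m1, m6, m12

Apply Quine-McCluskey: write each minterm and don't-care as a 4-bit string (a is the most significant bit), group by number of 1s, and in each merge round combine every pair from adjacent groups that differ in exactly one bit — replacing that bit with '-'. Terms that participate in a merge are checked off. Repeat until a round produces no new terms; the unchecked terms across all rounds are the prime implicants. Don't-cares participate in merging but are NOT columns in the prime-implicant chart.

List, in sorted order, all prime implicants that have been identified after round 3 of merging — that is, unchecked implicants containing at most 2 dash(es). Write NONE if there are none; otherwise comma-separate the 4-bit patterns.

[col 0] 0000*, 0001*, 0100*, 0101*, 0110*, 0111*, 1000*, 1001*, 1100*, 1101*, 1110*, 1111*
[col 1] -000*, -001*, -100*, -101*, -110*, -111*, 0-00*, 0-01*, 000-*, 01-0*, 01-1*, 010-*, 011-*, 1-00*, 1-01*, 100-*, 11-0*, 11-1*, 110-*, 111-*
[col 2] --00*, --01*, -00-*, -1-0*, -1-1*, -10-*, -11-*, 0-0-*, 01--*, 1-0-*, 11--*
[col 3] --0-, -1--
Prime implicants: --0-, -1--

NONE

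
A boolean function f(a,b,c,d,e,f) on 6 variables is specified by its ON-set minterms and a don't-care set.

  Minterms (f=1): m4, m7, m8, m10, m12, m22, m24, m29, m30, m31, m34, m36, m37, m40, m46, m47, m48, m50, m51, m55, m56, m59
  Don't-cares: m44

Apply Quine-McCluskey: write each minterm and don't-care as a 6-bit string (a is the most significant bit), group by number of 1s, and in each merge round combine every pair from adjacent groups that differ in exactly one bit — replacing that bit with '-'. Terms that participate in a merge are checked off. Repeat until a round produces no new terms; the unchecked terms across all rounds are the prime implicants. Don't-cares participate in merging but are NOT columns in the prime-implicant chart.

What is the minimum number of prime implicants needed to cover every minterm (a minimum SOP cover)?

12

size-2^0 implicants → 000100(✓)  000111  001000(✓)  001010(✓)  001100(✓)  010110(✓)  011000(✓)  011101(✓)  011110(✓)  011111(✓)  100010(✓)  100100(✓)  100101(✓)  101000(✓)  101100(✓)  101110(✓)  101111(✓)  110000(✓)  110010(✓)  110011(✓)  110111(✓)  111000(✓)  111011(✓)
size-2^1 implicants → -00100(✓)  -01000(✓)  -01100(✓)  -11000(✓)  0-1000(✓)  00-100(✓)  001-00(✓)  0010-0  01-110  0111-1  01111-  1-0010  1-1000(✓)  10-100(✓)  10010-  101-00(✓)  1011-0  10111-  11-000  11-011  110-11  1100-0  11001-
size-2^2 implicants → --1000  -0-100  -01-00
Unchecked terms (primes): --1000, -0-100, -01-00, 000111, 0010-0, 01-110, 0111-1, 01111-, 1-0010, 10010-, 1011-0, 10111-, 11-000, 11-011, 110-11, 1100-0, 11001-
Minterm coverage:
  m4 ⊆ -0-100 [E]
  m7 ⊆ 000111 [E]
  m8 ⊆ --1000,-01-00,0010-0
  m10 ⊆ 0010-0 [E]
  m12 ⊆ -0-100,-01-00
  m22 ⊆ 01-110 [E]
  m24 ⊆ --1000 [E]
  m29 ⊆ 0111-1 [E]
  m30 ⊆ 01-110,01111-
  m31 ⊆ 0111-1,01111-
  m34 ⊆ 1-0010 [E]
  m36 ⊆ -0-100,10010-
  m37 ⊆ 10010- [E]
  m40 ⊆ --1000,-01-00
  m46 ⊆ 1011-0,10111-
  m47 ⊆ 10111- [E]
  m48 ⊆ 11-000,1100-0
  m50 ⊆ 1-0010,1100-0,11001-
  m51 ⊆ 11-011,110-11,11001-
  m55 ⊆ 110-11 [E]
  m56 ⊆ --1000,11-000
  m59 ⊆ 11-011 [E]
E = {--1000, -0-100, 000111, 0010-0, 01-110, 0111-1, 1-0010, 10010-, 10111-, 11-011, 110-11}
Petrick residual → 11-000
Cover = cd'e'f' + b'de'f' + a'b'c'def + a'b'cd'f' + a'bdef' + a'bcdf + ac'd'ef' + ab'c'de' + ab'cde + abd'e'f' + abd'ef + abc'ef  |cover|=12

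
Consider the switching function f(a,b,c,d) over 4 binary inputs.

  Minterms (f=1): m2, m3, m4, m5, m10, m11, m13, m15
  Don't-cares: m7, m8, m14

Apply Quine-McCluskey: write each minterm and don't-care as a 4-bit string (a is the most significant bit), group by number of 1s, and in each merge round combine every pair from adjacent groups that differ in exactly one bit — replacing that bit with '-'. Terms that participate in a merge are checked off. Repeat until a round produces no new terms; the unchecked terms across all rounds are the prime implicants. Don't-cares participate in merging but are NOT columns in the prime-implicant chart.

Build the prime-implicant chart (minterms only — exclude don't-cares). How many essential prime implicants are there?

3

Round 0: 0010✓ 0011✓ 0100✓ 0101✓ 0111✓ 1000✓ 1010✓ 1011✓ 1101✓ 1110✓ 1111✓
Round 1: -010✓ -011✓ -101✓ -111✓ 0-11✓ 001-✓ 01-1✓ 010- 1-10✓ 1-11✓ 10-0 101-✓ 11-1✓ 111-✓
Round 2: --11 -01- -1-1 1-1-
PIs = {--11, -01-, -1-1, 010-, 1-1-, 10-0}
Coverage chart:
  m2: -01- ←essential
  m3: --11,-01-
  m4: 010- ←essential
  m5: -1-1,010-
  m10: -01-,1-1-,10-0
  m11: --11,-01-,1-1-
  m13: -1-1 ←essential
  m15: --11,-1-1,1-1-
Essential: -01-, -1-1, 010-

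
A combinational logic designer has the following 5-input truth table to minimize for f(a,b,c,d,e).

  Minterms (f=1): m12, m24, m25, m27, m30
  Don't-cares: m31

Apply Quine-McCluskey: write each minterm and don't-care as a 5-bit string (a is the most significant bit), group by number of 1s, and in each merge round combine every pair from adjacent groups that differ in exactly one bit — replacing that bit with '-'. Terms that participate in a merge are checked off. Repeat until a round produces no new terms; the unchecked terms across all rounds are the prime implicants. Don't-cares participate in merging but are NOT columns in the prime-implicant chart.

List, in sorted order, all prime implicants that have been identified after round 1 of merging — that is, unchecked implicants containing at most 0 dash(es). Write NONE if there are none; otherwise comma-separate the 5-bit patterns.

01100

[col 0] 01100, 11000*, 11001*, 11011*, 11110*, 11111*
[col 1] 11-11, 110-1, 1100-, 1111-
Prime implicants: 01100, 11-11, 110-1, 1100-, 1111-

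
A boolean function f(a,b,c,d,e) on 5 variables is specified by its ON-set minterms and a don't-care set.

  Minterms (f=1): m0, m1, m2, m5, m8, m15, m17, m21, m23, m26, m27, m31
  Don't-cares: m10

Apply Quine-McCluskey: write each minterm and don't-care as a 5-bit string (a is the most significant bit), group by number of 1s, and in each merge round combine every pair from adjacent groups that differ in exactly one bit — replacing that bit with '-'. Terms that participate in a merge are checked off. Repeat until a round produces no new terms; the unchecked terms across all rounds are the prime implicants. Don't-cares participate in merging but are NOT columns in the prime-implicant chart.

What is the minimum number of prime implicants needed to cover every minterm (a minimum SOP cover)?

Round 0: 00000✓ 00001✓ 00010✓ 00101✓ 01000✓ 01010✓ 01111✓ 10001✓ 10101✓ 10111✓ 11010✓ 11011✓ 11111✓
Round 1: -0001✓ -0101✓ -1010 -1111 0-000✓ 0-010✓ 00-01✓ 000-0✓ 0000- 010-0✓ 1-111 10-01✓ 101-1 11-11 1101-
Round 2: -0-01 0-0-0
PIs = {-0-01, -1010, -1111, 0-0-0, 0000-, 1-111, 101-1, 11-11, 1101-}
Coverage chart:
  m0: 0-0-0,0000-
  m1: -0-01,0000-
  m2: 0-0-0 ←essential
  m5: -0-01 ←essential
  m8: 0-0-0 ←essential
  m15: -1111 ←essential
  m17: -0-01 ←essential
  m21: -0-01,101-1
  m23: 1-111,101-1
  m26: -1010,1101-
  m27: 11-11,1101-
  m31: -1111,1-111,11-11
Essential: -0-01, -1111, 0-0-0
Petrick residual → 1-111, 1101-
Min cover (5 terms): b'd'e + bcde + a'c'e' + acde + abc'd

5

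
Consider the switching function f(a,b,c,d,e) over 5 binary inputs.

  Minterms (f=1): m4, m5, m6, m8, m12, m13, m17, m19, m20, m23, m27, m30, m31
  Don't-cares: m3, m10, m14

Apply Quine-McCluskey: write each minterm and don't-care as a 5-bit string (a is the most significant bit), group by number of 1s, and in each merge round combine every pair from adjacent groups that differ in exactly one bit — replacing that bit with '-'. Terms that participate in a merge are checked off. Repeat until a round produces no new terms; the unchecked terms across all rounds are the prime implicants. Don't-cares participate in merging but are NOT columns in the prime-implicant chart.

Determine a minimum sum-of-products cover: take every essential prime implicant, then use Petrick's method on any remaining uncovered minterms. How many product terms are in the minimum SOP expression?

Round 0: 00011✓ 00100✓ 00101✓ 00110✓ 01000✓ 01010✓ 01100✓ 01101✓ 01110✓ 10001✓ 10011✓ 10100✓ 10111✓ 11011✓ 11110✓ 11111✓
Round 1: -0011 -0100 -1110 0-100✓ 0-101✓ 0-110✓ 001-0✓ 0010-✓ 01-00✓ 01-10✓ 010-0✓ 011-0✓ 0110-✓ 1-011✓ 1-111✓ 10-11✓ 100-1 11-11✓ 1111-
Round 2: 0-1-0 0-10- 01--0 1--11
PIs = {-0011, -0100, -1110, 0-1-0, 0-10-, 01--0, 1--11, 100-1, 1111-}
Coverage chart:
  m4: -0100,0-1-0,0-10-
  m5: 0-10- ←essential
  m6: 0-1-0 ←essential
  m8: 01--0 ←essential
  m12: 0-1-0,0-10-,01--0
  m13: 0-10- ←essential
  m17: 100-1 ←essential
  m19: -0011,1--11,100-1
  m20: -0100 ←essential
  m23: 1--11 ←essential
  m27: 1--11 ←essential
  m30: -1110,1111-
  m31: 1--11,1111-
Essential: -0100, 0-1-0, 0-10-, 01--0, 1--11, 100-1
Petrick residual → -1110
Min cover (7 terms): b'cd'e' + bcde' + a'ce' + a'cd' + a'be' + ade + ab'c'e

7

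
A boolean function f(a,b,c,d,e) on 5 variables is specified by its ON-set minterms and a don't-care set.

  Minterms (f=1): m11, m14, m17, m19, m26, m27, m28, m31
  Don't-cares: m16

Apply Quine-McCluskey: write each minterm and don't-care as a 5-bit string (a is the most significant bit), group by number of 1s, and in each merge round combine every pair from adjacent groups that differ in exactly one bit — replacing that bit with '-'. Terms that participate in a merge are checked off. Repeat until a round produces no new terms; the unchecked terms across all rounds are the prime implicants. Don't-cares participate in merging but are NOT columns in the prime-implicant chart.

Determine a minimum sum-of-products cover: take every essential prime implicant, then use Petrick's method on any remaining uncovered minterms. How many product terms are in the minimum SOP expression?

6

size-2^0 implicants → 01011(✓)  01110  10000(✓)  10001(✓)  10011(✓)  11010(✓)  11011(✓)  11100  11111(✓)
size-2^1 implicants → -1011  1-011  100-1  1000-  11-11  1101-
Unchecked terms (primes): -1011, 01110, 1-011, 100-1, 1000-, 11-11, 1101-, 11100
Minterm coverage:
  m11 ⊆ -1011 [E]
  m14 ⊆ 01110 [E]
  m17 ⊆ 100-1,1000-
  m19 ⊆ 1-011,100-1
  m26 ⊆ 1101- [E]
  m27 ⊆ -1011,1-011,11-11,1101-
  m28 ⊆ 11100 [E]
  m31 ⊆ 11-11 [E]
E = {-1011, 01110, 11-11, 1101-, 11100}
Petrick residual → 100-1
Cover = bc'de + a'bcde' + ab'c'e + abde + abc'd + abcd'e'  |cover|=6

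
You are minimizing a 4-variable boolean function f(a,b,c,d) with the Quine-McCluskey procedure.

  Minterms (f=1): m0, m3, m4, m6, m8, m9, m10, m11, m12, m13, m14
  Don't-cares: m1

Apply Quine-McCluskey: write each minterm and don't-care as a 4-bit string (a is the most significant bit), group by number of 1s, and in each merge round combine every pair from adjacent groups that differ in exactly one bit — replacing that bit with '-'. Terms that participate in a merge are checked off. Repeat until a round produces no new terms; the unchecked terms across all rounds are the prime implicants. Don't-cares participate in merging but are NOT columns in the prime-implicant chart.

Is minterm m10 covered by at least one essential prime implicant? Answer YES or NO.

size-2^0 implicants → 0000(✓)  0001(✓)  0011(✓)  0100(✓)  0110(✓)  1000(✓)  1001(✓)  1010(✓)  1011(✓)  1100(✓)  1101(✓)  1110(✓)
size-2^1 implicants → -000(✓)  -001(✓)  -011(✓)  -100(✓)  -110(✓)  0-00(✓)  00-1(✓)  000-(✓)  01-0(✓)  1-00(✓)  1-01(✓)  1-10(✓)  10-0(✓)  10-1(✓)  100-(✓)  101-(✓)  11-0(✓)  110-(✓)
size-2^2 implicants → --00  -0-1  -00-  -1-0  1--0  1-0-  10--
Unchecked terms (primes): --00, -0-1, -00-, -1-0, 1--0, 1-0-, 10--
Minterm coverage:
  m0 ⊆ --00,-00-
  m3 ⊆ -0-1 [E]
  m4 ⊆ --00,-1-0
  m6 ⊆ -1-0 [E]
  m8 ⊆ --00,-00-,1--0,1-0-,10--
  m9 ⊆ -0-1,-00-,1-0-,10--
  m10 ⊆ 1--0,10--
  m11 ⊆ -0-1,10--
  m12 ⊆ --00,-1-0,1--0,1-0-
  m13 ⊆ 1-0- [E]
  m14 ⊆ -1-0,1--0
E = {-0-1, -1-0, 1-0-}

NO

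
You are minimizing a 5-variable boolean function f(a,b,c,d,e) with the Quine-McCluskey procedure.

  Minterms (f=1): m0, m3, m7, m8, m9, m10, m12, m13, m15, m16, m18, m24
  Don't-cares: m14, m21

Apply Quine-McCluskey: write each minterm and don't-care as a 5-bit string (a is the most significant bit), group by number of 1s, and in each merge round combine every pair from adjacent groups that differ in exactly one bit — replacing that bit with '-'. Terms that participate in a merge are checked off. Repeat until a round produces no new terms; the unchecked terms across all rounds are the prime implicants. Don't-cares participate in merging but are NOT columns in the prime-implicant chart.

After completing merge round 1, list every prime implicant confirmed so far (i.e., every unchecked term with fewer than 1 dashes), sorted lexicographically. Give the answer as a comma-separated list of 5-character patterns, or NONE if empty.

Round 0: 00000✓ 00011✓ 00111✓ 01000✓ 01001✓ 01010✓ 01100✓ 01101✓ 01110✓ 01111✓ 10000✓ 10010✓ 10101 11000✓
Round 1: -0000✓ -1000✓ 0-000✓ 0-111 00-11 01-00✓ 01-01✓ 01-10✓ 010-0✓ 0100-✓ 011-0✓ 011-1✓ 0110-✓ 0111-✓ 1-000✓ 100-0
Round 2: --000 01--0 01-0- 011--
PIs = {--000, 0-111, 00-11, 01--0, 01-0-, 011--, 100-0, 10101}

10101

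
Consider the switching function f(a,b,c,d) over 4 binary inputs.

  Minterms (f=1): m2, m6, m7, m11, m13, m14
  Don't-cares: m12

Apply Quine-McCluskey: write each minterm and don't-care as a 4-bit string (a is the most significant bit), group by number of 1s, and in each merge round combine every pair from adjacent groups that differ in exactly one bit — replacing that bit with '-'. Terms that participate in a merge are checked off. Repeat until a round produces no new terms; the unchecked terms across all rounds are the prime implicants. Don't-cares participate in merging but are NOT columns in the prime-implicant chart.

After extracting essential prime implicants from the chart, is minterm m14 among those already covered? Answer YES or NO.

size-2^0 implicants → 0010(✓)  0110(✓)  0111(✓)  1011  1100(✓)  1101(✓)  1110(✓)
size-2^1 implicants → -110  0-10  011-  11-0  110-
Unchecked terms (primes): -110, 0-10, 011-, 1011, 11-0, 110-
Minterm coverage:
  m2 ⊆ 0-10 [E]
  m6 ⊆ -110,0-10,011-
  m7 ⊆ 011- [E]
  m11 ⊆ 1011 [E]
  m13 ⊆ 110- [E]
  m14 ⊆ -110,11-0
E = {0-10, 011-, 1011, 110-}

NO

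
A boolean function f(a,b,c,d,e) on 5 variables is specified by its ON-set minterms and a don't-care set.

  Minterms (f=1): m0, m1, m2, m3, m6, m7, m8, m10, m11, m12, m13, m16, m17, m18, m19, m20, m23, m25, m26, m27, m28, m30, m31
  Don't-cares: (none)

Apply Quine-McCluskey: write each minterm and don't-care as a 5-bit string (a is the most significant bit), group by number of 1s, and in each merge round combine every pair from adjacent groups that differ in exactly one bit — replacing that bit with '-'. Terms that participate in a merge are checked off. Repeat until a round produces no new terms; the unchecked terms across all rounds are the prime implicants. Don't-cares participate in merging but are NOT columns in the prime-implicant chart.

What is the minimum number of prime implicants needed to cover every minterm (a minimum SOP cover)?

9

[col 0] 00000*, 00001*, 00010*, 00011*, 00110*, 00111*, 01000*, 01010*, 01011*, 01100*, 01101*, 10000*, 10001*, 10010*, 10011*, 10100*, 10111*, 11001*, 11010*, 11011*, 11100*, 11110*, 11111*
[col 1] -0000*, -0001*, -0010*, -0011*, -0111*, -1010*, -1011*, -1100, 0-000*, 0-010*, 0-011*, 00-10*, 00-11*, 000-0*, 000-1*, 0000-*, 0001-*, 0011-*, 01-00, 010-0*, 0101-*, 0110-, 1-001*, 1-010*, 1-011*, 1-100, 1-111*, 10-00, 10-11*, 100-0*, 100-1*, 1000-*, 1001-*, 11-10*, 11-11*, 110-1*, 1101-*, 111-0, 1111-*
[col 2] --010*, --011*, -0-11, -00-0*, -00-1*, -000-*, -001-*, -101-*, 0-0-0, 0-01-*, 00-1-, 000--*, 1--11, 1-0-1, 1-01-*, 100--*, 11-1-
[col 3] --01-, -00--
Prime implicants: --01-, -0-11, -00--, -1100, 0-0-0, 00-1-, 01-00, 0110-, 1--11, 1-0-1, 1-100, 10-00, 11-1-, 111-0
PI chart (minterm → PIs covering it):
  0 | -00--,0-0-0
  1 | -00--  (sole → essential)
  2 | --01-,-00--,0-0-0,00-1-
  3 | --01-,-0-11,-00--,00-1-
  6 | 00-1-  (sole → essential)
  7 | -0-11,00-1-
  8 | 0-0-0,01-00
  10 | --01-,0-0-0
  11 | --01-  (sole → essential)
  12 | -1100,01-00,0110-
  13 | 0110-  (sole → essential)
  16 | -00--,10-00
  17 | -00--,1-0-1
  18 | --01-,-00--
  19 | --01-,-0-11,-00--,1--11,1-0-1
  20 | 1-100,10-00
  23 | -0-11,1--11
  25 | 1-0-1  (sole → essential)
  26 | --01-,11-1-
  27 | --01-,1--11,1-0-1,11-1-
  28 | -1100,1-100,111-0
  30 | 11-1-,111-0
  31 | 1--11,11-1-
Essential prime implicants: --01-, -00--, 00-1-, 0110-, 1-0-1
Petrick residual → -0-11, 0-0-0, 1-100, 11-1-
Minimum SOP uses 9 PIs: c'd + b'de + b'c' + a'c'e' + a'b'd + a'bcd' + ac'e + acd'e' + abd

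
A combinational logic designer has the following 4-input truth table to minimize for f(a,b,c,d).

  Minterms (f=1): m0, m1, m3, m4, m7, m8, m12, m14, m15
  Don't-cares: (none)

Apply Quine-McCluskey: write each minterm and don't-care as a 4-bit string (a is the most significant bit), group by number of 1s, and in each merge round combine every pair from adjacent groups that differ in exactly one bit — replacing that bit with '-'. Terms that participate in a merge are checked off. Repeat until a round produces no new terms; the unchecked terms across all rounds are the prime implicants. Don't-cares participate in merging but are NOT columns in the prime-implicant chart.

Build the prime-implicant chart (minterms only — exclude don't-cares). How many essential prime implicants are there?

1

[col 0] 0000*, 0001*, 0011*, 0100*, 0111*, 1000*, 1100*, 1110*, 1111*
[col 1] -000*, -100*, -111, 0-00*, 0-11, 00-1, 000-, 1-00*, 11-0, 111-
[col 2] --00
Prime implicants: --00, -111, 0-11, 00-1, 000-, 11-0, 111-
PI chart (minterm → PIs covering it):
  0 | --00,000-
  1 | 00-1,000-
  3 | 0-11,00-1
  4 | --00  (sole → essential)
  7 | -111,0-11
  8 | --00  (sole → essential)
  12 | --00,11-0
  14 | 11-0,111-
  15 | -111,111-
Essential prime implicants: --00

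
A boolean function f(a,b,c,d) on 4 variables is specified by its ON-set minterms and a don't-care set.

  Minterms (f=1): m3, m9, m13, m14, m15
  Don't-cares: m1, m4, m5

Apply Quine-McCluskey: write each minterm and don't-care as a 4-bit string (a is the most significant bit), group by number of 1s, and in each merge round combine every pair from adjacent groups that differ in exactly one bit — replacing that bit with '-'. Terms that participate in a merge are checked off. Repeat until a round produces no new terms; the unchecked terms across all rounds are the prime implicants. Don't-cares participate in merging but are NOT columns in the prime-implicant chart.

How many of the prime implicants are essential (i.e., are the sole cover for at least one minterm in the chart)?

size-2^0 implicants → 0001(✓)  0011(✓)  0100(✓)  0101(✓)  1001(✓)  1101(✓)  1110(✓)  1111(✓)
size-2^1 implicants → -001(✓)  -101(✓)  0-01(✓)  00-1  010-  1-01(✓)  11-1  111-
size-2^2 implicants → --01
Unchecked terms (primes): --01, 00-1, 010-, 11-1, 111-
Minterm coverage:
  m3 ⊆ 00-1 [E]
  m9 ⊆ --01 [E]
  m13 ⊆ --01,11-1
  m14 ⊆ 111- [E]
  m15 ⊆ 11-1,111-
E = {--01, 00-1, 111-}

3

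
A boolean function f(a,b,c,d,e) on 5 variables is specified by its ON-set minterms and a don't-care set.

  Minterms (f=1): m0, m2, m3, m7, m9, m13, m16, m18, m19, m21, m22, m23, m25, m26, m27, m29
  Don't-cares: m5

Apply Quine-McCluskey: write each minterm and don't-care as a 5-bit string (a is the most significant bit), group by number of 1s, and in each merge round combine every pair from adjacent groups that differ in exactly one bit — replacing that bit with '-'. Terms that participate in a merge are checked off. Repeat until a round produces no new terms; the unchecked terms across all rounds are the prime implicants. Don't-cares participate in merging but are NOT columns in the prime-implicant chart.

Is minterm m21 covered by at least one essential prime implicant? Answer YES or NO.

Round 0: 00000✓ 00010✓ 00011✓ 00101✓ 00111✓ 01001✓ 01101✓ 10000✓ 10010✓ 10011✓ 10101✓ 10110✓ 10111✓ 11001✓ 11010✓ 11011✓ 11101✓
Round 1: -0000✓ -0010✓ -0011✓ -0101✓ -0111✓ -1001✓ -1101✓ 0-101✓ 00-11✓ 000-0✓ 0001-✓ 001-1✓ 01-01✓ 1-010✓ 1-011✓ 1-101✓ 10-10✓ 10-11✓ 100-0✓ 1001-✓ 101-1✓ 1011-✓ 11-01✓ 110-1 1101-✓
Round 2: --101 -0-11 -00-0 -001- -01-1 -1-01 1-01- 10-1-
PIs = {--101, -0-11, -00-0, -001-, -01-1, -1-01, 1-01-, 10-1-, 110-1}
Coverage chart:
  m0: -00-0 ←essential
  m2: -00-0,-001-
  m3: -0-11,-001-
  m7: -0-11,-01-1
  m9: -1-01 ←essential
  m13: --101,-1-01
  m16: -00-0 ←essential
  m18: -00-0,-001-,1-01-,10-1-
  m19: -0-11,-001-,1-01-,10-1-
  m21: --101,-01-1
  m22: 10-1- ←essential
  m23: -0-11,-01-1,10-1-
  m25: -1-01,110-1
  m26: 1-01- ←essential
  m27: 1-01-,110-1
  m29: --101,-1-01
Essential: -00-0, -1-01, 1-01-, 10-1-

NO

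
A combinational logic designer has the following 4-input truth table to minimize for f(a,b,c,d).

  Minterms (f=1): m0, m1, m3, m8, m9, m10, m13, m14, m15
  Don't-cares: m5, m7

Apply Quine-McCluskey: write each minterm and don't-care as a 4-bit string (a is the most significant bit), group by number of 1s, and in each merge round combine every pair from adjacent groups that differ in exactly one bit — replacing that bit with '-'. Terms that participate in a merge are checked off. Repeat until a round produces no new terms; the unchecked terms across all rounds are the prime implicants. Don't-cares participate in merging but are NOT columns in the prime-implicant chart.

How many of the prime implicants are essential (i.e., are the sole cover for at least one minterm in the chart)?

2

Round 0: 0000✓ 0001✓ 0011✓ 0101✓ 0111✓ 1000✓ 1001✓ 1010✓ 1101✓ 1110✓ 1111✓
Round 1: -000✓ -001✓ -101✓ -111✓ 0-01✓ 0-11✓ 00-1✓ 000-✓ 01-1✓ 1-01✓ 1-10 10-0 100-✓ 11-1✓ 111-
Round 2: --01 -00- -1-1 0--1
PIs = {--01, -00-, -1-1, 0--1, 1-10, 10-0, 111-}
Coverage chart:
  m0: -00- ←essential
  m1: --01,-00-,0--1
  m3: 0--1 ←essential
  m8: -00-,10-0
  m9: --01,-00-
  m10: 1-10,10-0
  m13: --01,-1-1
  m14: 1-10,111-
  m15: -1-1,111-
Essential: -00-, 0--1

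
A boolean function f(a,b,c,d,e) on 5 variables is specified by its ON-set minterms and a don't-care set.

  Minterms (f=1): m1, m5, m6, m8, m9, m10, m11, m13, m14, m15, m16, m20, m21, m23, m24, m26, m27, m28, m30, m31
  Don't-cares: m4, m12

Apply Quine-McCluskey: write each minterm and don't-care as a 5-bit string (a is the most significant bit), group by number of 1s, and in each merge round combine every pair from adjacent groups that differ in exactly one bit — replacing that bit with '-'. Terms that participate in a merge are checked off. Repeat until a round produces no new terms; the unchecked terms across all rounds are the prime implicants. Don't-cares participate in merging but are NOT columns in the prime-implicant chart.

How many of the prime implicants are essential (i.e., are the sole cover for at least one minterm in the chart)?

4

size-2^0 implicants → 00001(✓)  00100(✓)  00101(✓)  00110(✓)  01000(✓)  01001(✓)  01010(✓)  01011(✓)  01100(✓)  01101(✓)  01110(✓)  01111(✓)  10000(✓)  10100(✓)  10101(✓)  10111(✓)  11000(✓)  11010(✓)  11011(✓)  11100(✓)  11110(✓)  11111(✓)
size-2^1 implicants → -0100(✓)  -0101(✓)  -1000(✓)  -1010(✓)  -1011(✓)  -1100(✓)  -1110(✓)  -1111(✓)  0-001(✓)  0-100(✓)  0-101(✓)  0-110(✓)  00-01(✓)  001-0(✓)  0010-(✓)  01-00(✓)  01-01(✓)  01-10(✓)  01-11(✓)  010-0(✓)  010-1(✓)  0100-(✓)  0101-(✓)  011-0(✓)  011-1(✓)  0110-(✓)  0111-(✓)  1-000(✓)  1-100(✓)  1-111  10-00(✓)  101-1  1010-(✓)  11-00(✓)  11-10(✓)  11-11(✓)  110-0(✓)  1101-(✓)  111-0(✓)  1111-(✓)
size-2^2 implicants → --100  -010-  -1-00(✓)  -1-10(✓)  -1-11(✓)  -10-0(✓)  -101-(✓)  -11-0(✓)  -111-(✓)  0--01  0-1-0  0-10-  01--0(✓)  01--1(✓)  01-0-(✓)  01-1-(✓)  010--(✓)  011--(✓)  1--00  11--0(✓)  11-1-(✓)
size-2^3 implicants → -1--0  -1-1-  01---
Unchecked terms (primes): --100, -010-, -1--0, -1-1-, 0--01, 0-1-0, 0-10-, 01---, 1--00, 1-111, 101-1
Minterm coverage:
  m1 ⊆ 0--01 [E]
  m5 ⊆ -010-,0--01,0-10-
  m6 ⊆ 0-1-0 [E]
  m8 ⊆ -1--0,01---
  m9 ⊆ 0--01,01---
  m10 ⊆ -1--0,-1-1-,01---
  m11 ⊆ -1-1-,01---
  m13 ⊆ 0--01,0-10-,01---
  m14 ⊆ -1--0,-1-1-,0-1-0,01---
  m15 ⊆ -1-1-,01---
  m16 ⊆ 1--00 [E]
  m20 ⊆ --100,-010-,1--00
  m21 ⊆ -010-,101-1
  m23 ⊆ 1-111,101-1
  m24 ⊆ -1--0,1--00
  m26 ⊆ -1--0,-1-1-
  m27 ⊆ -1-1- [E]
  m28 ⊆ --100,-1--0,1--00
  m30 ⊆ -1--0,-1-1-
  m31 ⊆ -1-1-,1-111
E = {-1-1-, 0--01, 0-1-0, 1--00}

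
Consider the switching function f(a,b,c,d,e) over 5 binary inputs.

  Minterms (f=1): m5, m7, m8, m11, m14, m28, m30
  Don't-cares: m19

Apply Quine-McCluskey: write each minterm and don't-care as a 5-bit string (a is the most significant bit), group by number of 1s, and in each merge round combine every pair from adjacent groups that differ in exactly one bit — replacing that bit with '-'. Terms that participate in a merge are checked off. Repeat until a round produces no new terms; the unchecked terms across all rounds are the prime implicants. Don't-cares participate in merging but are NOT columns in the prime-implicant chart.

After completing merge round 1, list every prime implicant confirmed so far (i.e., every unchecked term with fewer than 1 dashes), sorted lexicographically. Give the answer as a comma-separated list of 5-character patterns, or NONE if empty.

[col 0] 00101*, 00111*, 01000, 01011, 01110*, 10011, 11100*, 11110*
[col 1] -1110, 001-1, 111-0
Prime implicants: -1110, 001-1, 01000, 01011, 10011, 111-0

01000, 01011, 10011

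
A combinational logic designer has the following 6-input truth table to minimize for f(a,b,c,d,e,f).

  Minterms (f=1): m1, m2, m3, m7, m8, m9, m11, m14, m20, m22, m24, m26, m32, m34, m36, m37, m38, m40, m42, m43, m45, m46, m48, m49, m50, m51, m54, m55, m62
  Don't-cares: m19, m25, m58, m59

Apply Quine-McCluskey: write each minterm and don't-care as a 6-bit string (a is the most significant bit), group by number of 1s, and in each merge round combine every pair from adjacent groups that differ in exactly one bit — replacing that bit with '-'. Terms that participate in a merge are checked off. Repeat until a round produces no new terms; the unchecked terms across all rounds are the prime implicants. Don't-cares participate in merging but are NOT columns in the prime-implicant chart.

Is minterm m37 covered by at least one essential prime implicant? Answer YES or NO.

Round 0: 000001✓ 000010✓ 000011✓ 000111✓ 001000✓ 001001✓ 001011✓ 001110✓ 010011✓ 010100✓ 010110✓ 011000✓ 011001✓ 011010✓ 100000✓ 100010✓ 100100✓ 100101✓ 100110✓ 101000✓ 101010✓ 101011✓ 101101✓ 101110✓ 110000✓ 110001✓ 110010✓ 110011✓ 110110✓ 110111✓ 111010✓ 111011✓ 111110✓
Round 1: -00010 -01000 -01011 -01110 -10011 -10110 -11010 0-0011 0-1000✓ 0-1001✓ 00-001✓ 00-011✓ 000-11 0000-1✓ 00001- 0010-1✓ 00100-✓ 0101-0 0110-0 01100-✓ 1-0000✓ 1-0010✓ 1-0110✓ 1-1010✓ 1-1011✓ 1-1110✓ 10-000✓ 10-010✓ 10-101 10-110✓ 100-00✓ 100-10✓ 1000-0✓ 1001-0✓ 10010- 101-10✓ 1010-0✓ 10101-✓ 11-010✓ 11-011✓ 11-110✓ 110-10✓ 110-11✓ 1100-0✓ 1100-1✓ 11000-✓ 11001-✓ 11011-✓ 111-10✓ 11101-✓
Round 2: 0-100- 00-0-1 1--010✓ 1--110✓ 1-0-10✓ 1-00-0 1-1-10✓ 1-101- 10--10✓ 10-0-0 100--0 11--10✓ 11-01- 110-1- 1100--
Round 3: 1---10
PIs = {-00010, -01000, -01011, -01110, -10011, -10110, -11010, 0-0011, 0-100-, 00-0-1, 000-11, 00001-, 0101-0, 0110-0, 1---10, 1-00-0, 1-101-, 10-0-0, 10-101, 100--0, 10010-, 11-01-, 110-1-, 1100--}
Coverage chart:
  m1: 00-0-1 ←essential
  m2: -00010,00001-
  m3: 0-0011,00-0-1,000-11,00001-
  m7: 000-11 ←essential
  m8: -01000,0-100-
  m9: 0-100-,00-0-1
  m11: -01011,00-0-1
  m14: -01110 ←essential
  m20: 0101-0 ←essential
  m22: -10110,0101-0
  m24: 0-100-,0110-0
  m26: -11010,0110-0
  m32: 1-00-0,10-0-0,100--0
  m34: -00010,1---10,1-00-0,10-0-0,100--0
  m36: 100--0,10010-
  m37: 10-101,10010-
  m38: 1---10,100--0
  m40: -01000,10-0-0
  m42: 1---10,1-101-,10-0-0
  m43: -01011,1-101-
  m45: 10-101 ←essential
  m46: -01110,1---10
  m48: 1-00-0,1100--
  m49: 1100-- ←essential
  m50: 1---10,1-00-0,11-01-,110-1-,1100--
  m51: -10011,11-01-,110-1-,1100--
  m54: -10110,1---10,110-1-
  m55: 110-1- ←essential
  m62: 1---10 ←essential
Essential: -01110, 00-0-1, 000-11, 0101-0, 1---10, 10-101, 110-1-, 1100--

YES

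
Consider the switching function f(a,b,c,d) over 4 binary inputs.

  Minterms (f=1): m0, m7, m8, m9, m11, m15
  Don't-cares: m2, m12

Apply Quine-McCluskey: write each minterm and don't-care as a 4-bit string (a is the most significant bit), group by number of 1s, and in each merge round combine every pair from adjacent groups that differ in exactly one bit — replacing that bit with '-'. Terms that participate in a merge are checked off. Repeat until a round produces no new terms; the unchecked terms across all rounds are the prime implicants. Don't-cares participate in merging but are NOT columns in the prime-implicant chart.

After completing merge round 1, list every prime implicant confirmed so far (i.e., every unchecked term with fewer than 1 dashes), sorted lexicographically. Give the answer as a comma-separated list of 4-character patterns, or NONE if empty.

NONE

size-2^0 implicants → 0000(✓)  0010(✓)  0111(✓)  1000(✓)  1001(✓)  1011(✓)  1100(✓)  1111(✓)
size-2^1 implicants → -000  -111  00-0  1-00  1-11  10-1  100-
Unchecked terms (primes): -000, -111, 00-0, 1-00, 1-11, 10-1, 100-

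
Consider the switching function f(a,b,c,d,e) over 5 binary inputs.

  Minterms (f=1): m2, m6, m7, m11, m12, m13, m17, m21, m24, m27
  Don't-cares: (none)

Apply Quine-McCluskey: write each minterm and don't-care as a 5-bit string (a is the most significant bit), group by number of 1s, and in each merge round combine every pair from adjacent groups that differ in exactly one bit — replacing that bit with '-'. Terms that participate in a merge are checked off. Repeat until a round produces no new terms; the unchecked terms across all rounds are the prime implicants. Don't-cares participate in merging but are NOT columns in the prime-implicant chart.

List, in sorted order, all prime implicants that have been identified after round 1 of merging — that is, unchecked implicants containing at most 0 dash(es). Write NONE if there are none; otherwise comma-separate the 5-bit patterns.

Round 0: 00010✓ 00110✓ 00111✓ 01011✓ 01100✓ 01101✓ 10001✓ 10101✓ 11000 11011✓
Round 1: -1011 00-10 0011- 0110- 10-01
PIs = {-1011, 00-10, 0011-, 0110-, 10-01, 11000}

11000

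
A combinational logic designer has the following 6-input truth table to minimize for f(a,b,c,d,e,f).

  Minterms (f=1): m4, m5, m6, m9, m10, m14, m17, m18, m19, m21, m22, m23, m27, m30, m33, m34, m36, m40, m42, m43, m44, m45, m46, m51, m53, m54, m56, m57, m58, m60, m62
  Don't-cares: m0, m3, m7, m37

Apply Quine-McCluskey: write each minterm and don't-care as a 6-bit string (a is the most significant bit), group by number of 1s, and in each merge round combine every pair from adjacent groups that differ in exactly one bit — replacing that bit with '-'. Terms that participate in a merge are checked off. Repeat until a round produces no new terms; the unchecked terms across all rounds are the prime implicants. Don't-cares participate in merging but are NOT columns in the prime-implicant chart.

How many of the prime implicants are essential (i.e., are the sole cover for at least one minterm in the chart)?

14

[col 0] 000000*, 000011*, 000100*, 000101*, 000110*, 000111*, 001001, 001010*, 001110*, 010001*, 010010*, 010011*, 010101*, 010110*, 010111*, 011011*, 011110*, 100001*, 100010*, 100100*, 100101*, 101000*, 101010*, 101011*, 101100*, 101101*, 101110*, 110011*, 110101*, 110110*, 111000*, 111001*, 111010*, 111100*, 111110*
[col 1] -00100*, -00101*, -01010*, -01110*, -10011, -10101*, -10110*, -11110*, 0-0011*, 0-0101*, 0-0110*, 0-0111*, 0-1110*, 00-110*, 000-00, 000-11*, 0001-0*, 0001-1*, 00010-*, 00011-*, 001-10*, 01-011, 01-110*, 010-01*, 010-10*, 010-11*, 0100-1*, 01001-*, 0101-1*, 01011-*, 1-0101*, 1-1000*, 1-1010*, 1-1100*, 1-1110*, 10-010, 10-100*, 10-101*, 100-01, 10010-*, 101-00*, 101-10*, 1010-0*, 10101-, 1011-0*, 10110-*, 11-110*, 111-00*, 111-10*, 1110-0*, 11100-, 1111-0*
[col 2] --0101, --1110, -0010-, -01-10, -1-110, 0--110, 0-0-11, 0-01-1, 0-011-, 0001--, 010--1, 010-1-, 1-1-00*, 1-1-10*, 1-10-0*, 1-11-0*, 10-10-, 101--0*, 111--0*
[col 3] 1-1--0
Prime implicants: --0101, --1110, -0010-, -01-10, -1-110, -10011, 0--110, 0-0-11, 0-01-1, 0-011-, 000-00, 0001--, 001001, 01-011, 010--1, 010-1-, 1-1--0, 10-010, 10-10-, 100-01, 10101-, 11100-
PI chart (minterm → PIs covering it):
  4 | -0010-,000-00,0001--
  5 | --0101,-0010-,0-01-1,0001--
  6 | 0--110,0-011-,0001--
  9 | 001001  (sole → essential)
  10 | -01-10  (sole → essential)
  14 | --1110,-01-10,0--110
  17 | 010--1  (sole → essential)
  18 | 010-1-  (sole → essential)
  19 | -10011,0-0-11,01-011,010--1,010-1-
  21 | --0101,0-01-1,010--1
  22 | -1-110,0--110,0-011-,010-1-
  23 | 0-0-11,0-01-1,0-011-,010--1,010-1-
  27 | 01-011  (sole → essential)
  30 | --1110,-1-110,0--110
  33 | 100-01  (sole → essential)
  34 | 10-010  (sole → essential)
  36 | -0010-,10-10-
  40 | 1-1--0  (sole → essential)
  42 | -01-10,1-1--0,10-010,10101-
  43 | 10101-  (sole → essential)
  44 | 1-1--0,10-10-
  45 | 10-10-  (sole → essential)
  46 | --1110,-01-10,1-1--0
  51 | -10011  (sole → essential)
  53 | --0101  (sole → essential)
  54 | -1-110  (sole → essential)
  56 | 1-1--0,11100-
  57 | 11100-  (sole → essential)
  58 | 1-1--0  (sole → essential)
  60 | 1-1--0  (sole → essential)
  62 | --1110,-1-110,1-1--0
Essential prime implicants: --0101, -01-10, -1-110, -10011, 001001, 01-011, 010--1, 010-1-, 1-1--0, 10-010, 10-10-, 100-01, 10101-, 11100-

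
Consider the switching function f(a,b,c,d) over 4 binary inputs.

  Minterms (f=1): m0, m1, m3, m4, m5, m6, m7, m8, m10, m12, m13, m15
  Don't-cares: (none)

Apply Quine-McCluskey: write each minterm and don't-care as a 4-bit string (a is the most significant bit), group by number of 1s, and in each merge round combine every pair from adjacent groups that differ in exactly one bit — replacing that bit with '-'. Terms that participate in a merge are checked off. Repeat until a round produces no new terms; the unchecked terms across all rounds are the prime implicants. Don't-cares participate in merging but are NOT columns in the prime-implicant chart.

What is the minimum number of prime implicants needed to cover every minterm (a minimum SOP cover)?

Round 0: 0000✓ 0001✓ 0011✓ 0100✓ 0101✓ 0110✓ 0111✓ 1000✓ 1010✓ 1100✓ 1101✓ 1111✓
Round 1: -000✓ -100✓ -101✓ -111✓ 0-00✓ 0-01✓ 0-11✓ 00-1✓ 000-✓ 01-0✓ 01-1✓ 010-✓ 011-✓ 1-00✓ 10-0 11-1✓ 110-✓
Round 2: --00 -1-1 -10- 0--1 0-0- 01--
PIs = {--00, -1-1, -10-, 0--1, 0-0-, 01--, 10-0}
Coverage chart:
  m0: --00,0-0-
  m1: 0--1,0-0-
  m3: 0--1 ←essential
  m4: --00,-10-,0-0-,01--
  m5: -1-1,-10-,0--1,0-0-,01--
  m6: 01-- ←essential
  m7: -1-1,0--1,01--
  m8: --00,10-0
  m10: 10-0 ←essential
  m12: --00,-10-
  m13: -1-1,-10-
  m15: -1-1 ←essential
Essential: -1-1, 0--1, 01--, 10-0
Petrick residual → --00
Min cover (5 terms): c'd' + bd + a'd + a'b + ab'd'

5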